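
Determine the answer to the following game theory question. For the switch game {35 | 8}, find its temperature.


The game is {35 | 8}, a switch {a | b} with numbers a > b.
Cooling {a | b} by t gives {a - t | b + t}, which stops being hot when a - t = b + t, i.e. at t = (a - b)/2. So the temperature of a switch is (a - b)/2.
Temperature = (Left option - Right option) / 2
= (35 - (8)) / 2
= 27 / 2
= 27/2

27/2


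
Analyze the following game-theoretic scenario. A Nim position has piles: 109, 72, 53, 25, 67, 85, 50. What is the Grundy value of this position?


We need the XOR (exclusive or) of all pile sizes.
After XOR-ing pile 1 (size 109): 0 XOR 109 = 109
After XOR-ing pile 2 (size 72): 109 XOR 72 = 37
After XOR-ing pile 3 (size 53): 37 XOR 53 = 16
After XOR-ing pile 4 (size 25): 16 XOR 25 = 9
After XOR-ing pile 5 (size 67): 9 XOR 67 = 74
After XOR-ing pile 6 (size 85): 74 XOR 85 = 31
After XOR-ing pile 7 (size 50): 31 XOR 50 = 45
The Nim-value of this position is 45.

45


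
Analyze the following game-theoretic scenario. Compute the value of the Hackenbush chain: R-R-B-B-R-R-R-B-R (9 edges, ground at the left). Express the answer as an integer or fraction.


Edges (from ground): R-R-B-B-R-R-R-B-R
By Berlekamp's sign-expansion rule, a Blue-Red Hackenbush stalk has the value of the surreal number whose sign sequence is the edge sequence with B -> + and R -> -.
Sign sequence: --++---+-
Trace the sign expansion in the surreal number tree, starting from 0:
Edge 1: R (sign -) -> bounds (-inf, 0), value = -1
Edge 2: R (sign -) -> bounds (-inf, -1), value = -2
Edge 3: B (sign +) -> bounds (-2, -1), value = -3/2
Edge 4: B (sign +) -> bounds (-3/2, -1), value = -5/4
Edge 5: R (sign -) -> bounds (-3/2, -5/4), value = -11/8
Edge 6: R (sign -) -> bounds (-3/2, -11/8), value = -23/16
Edge 7: R (sign -) -> bounds (-3/2, -23/16), value = -47/32
Edge 8: B (sign +) -> bounds (-47/32, -23/16), value = -93/64
Edge 9: R (sign -) -> bounds (-47/32, -93/64), value = -187/128
Game value = -187/128

-187/128


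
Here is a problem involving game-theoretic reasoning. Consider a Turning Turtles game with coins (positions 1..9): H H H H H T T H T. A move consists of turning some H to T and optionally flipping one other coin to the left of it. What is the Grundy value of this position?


Coins: H H H H H T T H T
Key fact: a single head at position k behaves exactly like a Nim heap of size k (turning it to T and optionally flipping a coin at j < k corresponds to moving the heap from k to j, or to 0), and heads combine as a disjunctive sum (two heads at the same place would cancel, matching j XOR j = 0). So the Nim-value is the XOR of the 1-indexed positions of the heads.
Face-up positions (1-indexed): [1, 2, 3, 4, 5, 8]
XOR 0 with 1: 0 XOR 1 = 1
XOR 1 with 2: 1 XOR 2 = 3
XOR 3 with 3: 3 XOR 3 = 0
XOR 0 with 4: 0 XOR 4 = 4
XOR 4 with 5: 4 XOR 5 = 1
XOR 1 with 8: 1 XOR 8 = 9
Nim-value = 9

9


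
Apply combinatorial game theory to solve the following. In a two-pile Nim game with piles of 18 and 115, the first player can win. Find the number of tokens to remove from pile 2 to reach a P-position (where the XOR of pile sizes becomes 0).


Piles: 18 and 115
Current XOR: 18 XOR 115 = 97 (non-zero, so this is an N-position).
To make the XOR zero, we need to find a move that balances the piles.
For pile 2 (size 115): target = 115 XOR 97 = 18
We reduce pile 2 from 115 to 18.
Tokens removed: 115 - 18 = 97
Verification: 18 XOR 18 = 0

97


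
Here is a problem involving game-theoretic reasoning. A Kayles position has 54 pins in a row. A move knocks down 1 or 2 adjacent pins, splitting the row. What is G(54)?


Kayles: a move removes 1 or 2 adjacent pins from a contiguous row.
Removing pins from a row of k leaves two independent rows (a, b) with a + b = k - 1 (one pin) or a + b = k - 2 (two pins); an end removal gives a = 0.
By Sprague-Grundy, G(k) = mex{ G(a) XOR G(b) } over all these splits. G(0) = 0.
G(1): splits (0,0):0^0=0 -> mex({0}) = 1
G(2): splits (0,1):0^1=1 (0,0):0^0=0 -> mex({0, 1}) = 2
G(3): splits (0,2):0^2=2 (1,1):1^1=0 (0,1):0^1=1 -> mex({0, 1, 2}) = 3
G(4): splits (0,3):0^3=3 (1,2):1^2=3 (0,2):0^2=2 (1,1):1^1=0 -> mex({0, 2, 3}) = 1
G(5): splits (0,4):0^1=1 (1,3):1^3=2 (2,2):2^2=0 (0,3):0^3=3 (1,2):1^2=3 -> mex({0, 1, 2, 3}) = 4
G(6) = mex({0, 1, 2, 4}) = 3
G(7) = mex({0, 1, 3, 4, 5}) = 2
G(8) = mex({0, 2, 3, 5, 6}) = 1
G(9) = mex({0, 1, 2, 3, 6, 7}) = 4
G(10) = mex({0, 1, 3, 4, 5, 7}) = 2
G(11) = mex({0, 1, 2, 3, 4, 5}) = 6
G(12) = mex({0, 1, 2, 3, 5, 6, 7}) = 4
G(13) = mex({0, 2, 3, 4, 6, 7}) = 1
G(14) = mex({0, 1, 4, 5, 6, 7}) = 2
G(15) = mex({0, 1, 2, 3, 4, 5, 6}) = 7
G(16) = mex({0, 2, 3, 5, 6, 7}) = 1
G(17) = mex({0, 1, 2, 3, 5, 6, 7}) = 4
G(18) = mex({0, 1, 2, 4, 5, 6}) = 3
G(19) = mex({0, 1, 3, 4, 5, 7}) = 2
G(20) = mex({0, 2, 3, 4, 5, 6, 7}) = 1
G(21) = mex({0, 1, 2, 3, 5, 6, 7}) = 4
G(22) = mex({0, 1, 2, 3, 4, 5, 7}) = 6
G(23) = mex({0, 1, 2, 3, 4, 5, 6}) = 7
G(24) = mex({0, 1, 2, 3, 5, 6, 7}) = 4
G(25) = mex({0, 2, 3, 4, 6, 7}) = 1
G(26) = mex({0, 1, 3, 4, 5, 6, 7}) = 2
G(27) = mex({0, 1, 2, 3, 4, 5, 6, 7}) = 8
G(28) = mex({0, 1, 2, 3, 4, 6, 7, 8}) = 5
G(29) = mex({0, 1, 2, 3, 5, 6, 7, 8, 9}) = 4
G(30) = mex({0, 1, 2, 3, 4, 5, 6, 9, 10}) = 7
G(31) = mex({0, 1, 3, 4, 5, 7, 10, 11}) = 2
G(32) = mex({0, 2, 3, 4, 5, 6, 7, 9, 11}) = 1
G(33) = mex({0, 1, 2, 3, 4, 5, 6, 7, 9, 12}) = 8
G(34) = mex({0, 1, 2, 3, 4, 5, 7, 8, 11, 12}) = 6
G(35) = mex({0, 1, 2, 3, 4, 5, 6, 8, 9, 10, 11}) = 7
G(36) = mex({0, 1, 2, 3, 5, 6, 7, 9, 10}) = 4
G(37) = mex({0, 2, 3, 4, 6, 7, 9, 10, 11, 12}) = 1
G(38) = mex({0, 1, 3, 4, 5, 6, 7, 9, 10, 11, 12}) = 2
G(39) = mex({0, 1, 2, 4, 5, 6, 7, 9, 10, 12, 14}) = 3
G(40) = mex({0, 2, 3, 4, 6, 7, 11, 12, 14}) = 1
G(41) = mex({0, 1, 2, 3, 5, 6, 7, 9, 10, 11, 12}) = 4
G(42) = mex({0, 1, 2, 3, 4, 5, 6, 9, 10}) = 7
G(43) = mex({0, 1, 3, 4, 5, 7, 9, 10, 12, 15}) = 2
G(44) = mex({0, 2, 3, 4, 5, 6, 7, 9, 10, 12, 15}) = 1
G(45) = mex({0, 1, 2, 3, 4, 5, 6, 7, 9, 10, 12, 14}) = 8
G(46) = mex({0, 1, 3, 4, 5, 7, 8, 11, 12, 14}) = 2
G(47) = mex({0, 1, 2, 3, 4, 5, 6, 8, 9, 10, 11, 12}) = 7
G(48) = mex({0, 1, 2, 3, 5, 6, 7, 9, 10}) = 4
G(49) = mex({0, 2, 3, 4, 6, 7, 9, 10, 11, 12, 15}) = 1
G(50) = mex({0, 1, 4, 5, 6, 7, 9, 11, 12, 14, 15}) = 2
G(51) = mex({0, 1, 2, 3, 4, 5, 6, 7, 9, 12, 14, 15}) = 8
G(52) = mex({0, 2, 3, 4, 5, 6, 7, 8, 11, 12, 15}) = 1
G(53) = mex({0, 1, 2, 3, 5, 6, 7, 8, 9, 10, 11, 12}) = 4
G(54) = mex({0, 1, 2, 3, 4, 5, 6, 9, 10}) = 7
Therefore G(54) = 7.

7


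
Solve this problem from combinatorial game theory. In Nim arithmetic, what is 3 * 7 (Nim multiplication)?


Nim multiplication is bilinear over XOR: (u XOR v) * w = (u*w) XOR (v*w).
So we split each operand into its bit components and XOR the pairwise Nim products.
3 = 1 + 2 (as XOR of powers of 2).
7 = 1 + 2 + 4 (as XOR of powers of 2).
Using the standard Nim-product table on single bits:
  2*2 = 3,   2*4 = 8,   2*8 = 12,
  4*4 = 6,   4*8 = 11,  8*8 = 13,
and  1*x = x (identity), k*l = l*k (commutative).
Pairwise Nim products:
  1 * 1 = 1
  1 * 2 = 2
  1 * 4 = 4
  2 * 1 = 2
  2 * 2 = 3
  2 * 4 = 8
XOR them: 1 XOR 2 XOR 4 XOR 2 XOR 3 XOR 8 = 14.
Result: 3 * 7 = 14 (in Nim).

14


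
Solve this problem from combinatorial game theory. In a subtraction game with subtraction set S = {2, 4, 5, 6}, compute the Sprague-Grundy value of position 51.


The subtraction set is S = {2, 4, 5, 6}.
G(k) = mex{ G(k - s) : s in S, s <= k }. We compute iteratively: G(0) = 0.
G(1) = mex({}) = 0
G(2) = mex({0}) = 1
G(3) = mex({0}) = 1
G(4) = mex({0, 1}) = 2
G(5) = mex({0, 1}) = 2
G(6) = mex({0, 1, 2}) = 3
G(7) = mex({0, 1, 2}) = 3
G(8) = mex({1, 2, 3}) = 0
G(9) = mex({1, 2, 3}) = 0
G(10) = mex({0, 2, 3}) = 1
G(11) = mex({0, 2, 3}) = 1
G(12) = mex({0, 1, 3}) = 2
G(13) = mex({0, 1, 3}) = 2
Observe that G(8)..G(13) = 0, 0, 1, 1, 2, 2 repeats G(0)..G(5) = 0, 0, 1, 1, 2, 2.
For k >= max(S) = 6, G(k) is determined by the previous 6 values G(k-6)..G(k-1); a window of 6 consecutive values has recurred shifted by 8, so by induction G(k + 8) = G(k) for all k >= 0: the sequence is periodic from the start with period 8.
One period: G(0..7) = 0, 0, 1, 1, 2, 2, 3, 3.
51 mod 8 = 3, so G(51) = G(3) = 1.

1


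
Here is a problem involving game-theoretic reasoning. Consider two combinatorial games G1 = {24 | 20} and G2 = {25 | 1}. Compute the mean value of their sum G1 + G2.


G1 = {24 | 20}, G2 = {25 | 1}
Each is a switch {a | b} with numbers a > b; its mean value is (a + b)/2, and mean value is additive over game sums: m(G1 + G2) = m(G1) + m(G2).
Mean of G1 = (24 + (20))/2 = 44/2 = 22
Mean of G2 = (25 + (1))/2 = 26/2 = 13
Mean of G1 + G2 = 22 + 13 = 35

35


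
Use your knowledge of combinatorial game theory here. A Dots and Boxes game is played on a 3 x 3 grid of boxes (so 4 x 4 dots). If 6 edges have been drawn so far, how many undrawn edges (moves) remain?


Grid: 3 x 3 boxes, i.e. 4 rows and 4 columns of dots.
Horizontal edges: (rows + 1) * cols = 4 * 3 = 12
Vertical edges: rows * (cols + 1) = 3 * 4 = 12
Total edges: 12 + 12 = 24
Edges drawn: 6
Remaining: 24 - 6 = 18

18


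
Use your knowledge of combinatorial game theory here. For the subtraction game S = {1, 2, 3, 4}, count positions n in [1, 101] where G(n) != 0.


Subtraction set S = {1, 2, 3, 4}, so G(n) = n mod 5.
G(n) = 0 when n is a multiple of 5.
Multiples of 5 in [1, 101]: 20
N-positions (nonzero Grundy) = 101 - 20 = 81

81


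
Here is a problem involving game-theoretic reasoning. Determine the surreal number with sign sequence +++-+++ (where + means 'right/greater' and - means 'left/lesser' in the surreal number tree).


Sign expansion: +++-+++
Rule: track bounds (lo, hi), initially (-inf, +inf). On '+', the current value becomes lo and we move to the simplest number in (value, hi): value + 1 if hi = +inf, otherwise the midpoint (value + hi)/2. On '-', the current value becomes hi and we move to value - 1 if lo = -inf, otherwise the midpoint (lo + value)/2.
Start at 0.
Step 1: sign = +, move right. Bounds: (0, +inf). Value = 1
Step 2: sign = +, move right. Bounds: (1, +inf). Value = 2
Step 3: sign = +, move right. Bounds: (2, +inf). Value = 3
Step 4: sign = -, move left. Bounds: (2, 3). Value = 5/2
Step 5: sign = +, move right. Bounds: (5/2, 3). Value = 11/4
Step 6: sign = +, move right. Bounds: (11/4, 3). Value = 23/8
Step 7: sign = +, move right. Bounds: (23/8, 3). Value = 47/16
The surreal number with sign expansion +++-+++ is 47/16.

47/16


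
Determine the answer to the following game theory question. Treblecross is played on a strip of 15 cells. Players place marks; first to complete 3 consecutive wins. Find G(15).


Treblecross: place X on empty cells; 3-in-a-row wins.
Playing within two cells of an existing X lets the opponent win at once, so sensible play treats the cells i-2..i+2 around each X as dead. The player left with no safe cell loses, so this is a normal-play take-away game on strips of safe cells.
Placing X at cell i (0-indexed) of a strip of k safe cells leaves independent strips of sizes max(0, i-2) and max(0, k-i-3). Hence G(k) = mex{ G(max(0,i-2)) XOR G(max(0,k-i-3)) : 0 <= i < k }, with G(0) = 0.
G(1): splits (0,0):0^0=0 -> mex({0}) = 1
G(2): splits (0,0):0^0=0 -> mex({0}) = 1
G(3): splits (0,0):0^0=0 -> mex({0}) = 1
G(4): splits (0,1):0^1=1 (0,0):0^0=0 -> mex({0, 1}) = 2
G(5): splits (0,2):0^1=1 (0,1):0^1=1 (0,0):0^0=0 -> mex({0, 1}) = 2
G(6) = mex({1}) = 0
G(7) = mex({0, 1, 2}) = 3
G(8) = mex({0, 1, 2}) = 3
G(9) = mex({0, 2}) = 1
G(10) = mex({0, 2, 3}) = 1
G(11) = mex({0, 3}) = 1
G(12) = mex({1, 3}) = 0
G(13) = mex({0, 1, 2, 3}) = 4
G(14) = mex({0, 1, 2}) = 3
G(15) = mex({0, 1, 2}) = 3
Therefore G(15) = 3.

3


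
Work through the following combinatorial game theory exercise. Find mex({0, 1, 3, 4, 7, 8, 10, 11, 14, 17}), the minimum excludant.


Set = {0, 1, 3, 4, 7, 8, 10, 11, 14, 17}
0 is in the set.
1 is in the set.
2 is NOT in the set. This is the mex.
mex = 2

2


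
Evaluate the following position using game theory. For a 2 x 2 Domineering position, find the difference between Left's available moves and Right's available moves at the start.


Board is 2 x 2 (rows x cols).
Left (vertical) placements: (rows-1) * cols = 1 * 2 = 2
Right (horizontal) placements: rows * (cols-1) = 2 * 1 = 2
Advantage = Left - Right = 2 - 2 = 0

0


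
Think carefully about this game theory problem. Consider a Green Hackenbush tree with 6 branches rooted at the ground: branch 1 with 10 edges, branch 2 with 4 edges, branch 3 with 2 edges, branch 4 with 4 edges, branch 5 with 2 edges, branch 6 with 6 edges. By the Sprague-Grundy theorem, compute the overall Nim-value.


The tree has 6 branches from the ground vertex.
In Green Hackenbush, the Nim-value of a simple path of length k is k.
Branch 1: length 10, Nim-value = 10
Branch 2: length 4, Nim-value = 4
Branch 3: length 2, Nim-value = 2
Branch 4: length 4, Nim-value = 4
Branch 5: length 2, Nim-value = 2
Branch 6: length 6, Nim-value = 6
Total Nim-value = XOR of all branch values:
0 XOR 10 = 10
10 XOR 4 = 14
14 XOR 2 = 12
12 XOR 4 = 8
8 XOR 2 = 10
10 XOR 6 = 12
Nim-value of the tree = 12

12


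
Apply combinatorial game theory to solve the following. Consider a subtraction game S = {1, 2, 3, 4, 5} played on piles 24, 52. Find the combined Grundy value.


Subtraction set: {1, 2, 3, 4, 5}
For this subtraction set, G(n) = n mod 6 (period = max + 1 = 6).
Pile 1 (size 24): G(24) = 24 mod 6 = 0
Pile 2 (size 52): G(52) = 52 mod 6 = 4
Total Grundy value = XOR of all: 0 XOR 4 = 4

4


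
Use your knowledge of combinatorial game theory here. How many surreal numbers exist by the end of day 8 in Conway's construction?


Day 0: {|} = 0 is born. Count = 1.
Day n: the number of surreal numbers born by day n is 2^(n+1) - 1.
By day 0: 2^1 - 1 = 1
By day 1: 2^2 - 1 = 3
By day 2: 2^3 - 1 = 7
By day 3: 2^4 - 1 = 15
By day 4: 2^5 - 1 = 31
By day 5: 2^6 - 1 = 63
By day 6: 2^7 - 1 = 127
By day 7: 2^8 - 1 = 255
By day 8: 2^9 - 1 = 511
By day 8: 511 surreal numbers.

511


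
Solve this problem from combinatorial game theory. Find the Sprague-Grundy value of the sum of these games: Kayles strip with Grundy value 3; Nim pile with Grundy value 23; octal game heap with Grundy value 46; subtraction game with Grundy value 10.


By the Sprague-Grundy theorem, the Grundy value of a sum of games is the XOR of individual Grundy values.
Kayles strip: Grundy value = 3. Running XOR: 0 XOR 3 = 3
Nim pile: Grundy value = 23. Running XOR: 3 XOR 23 = 20
octal game heap: Grundy value = 46. Running XOR: 20 XOR 46 = 58
subtraction game: Grundy value = 10. Running XOR: 58 XOR 10 = 48
The combined Grundy value is 48.

48


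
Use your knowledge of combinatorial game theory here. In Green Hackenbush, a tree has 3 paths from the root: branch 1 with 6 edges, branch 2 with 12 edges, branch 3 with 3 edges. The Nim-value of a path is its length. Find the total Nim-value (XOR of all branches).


The tree has 3 branches from the ground vertex.
In Green Hackenbush, the Nim-value of a simple path of length k is k.
Branch 1: length 6, Nim-value = 6
Branch 2: length 12, Nim-value = 12
Branch 3: length 3, Nim-value = 3
Total Nim-value = XOR of all branch values:
0 XOR 6 = 6
6 XOR 12 = 10
10 XOR 3 = 9
Nim-value of the tree = 9

9


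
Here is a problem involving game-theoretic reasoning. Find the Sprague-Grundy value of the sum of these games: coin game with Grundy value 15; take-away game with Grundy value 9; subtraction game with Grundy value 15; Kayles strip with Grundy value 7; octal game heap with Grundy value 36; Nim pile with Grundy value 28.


By the Sprague-Grundy theorem, the Grundy value of a sum of games is the XOR of individual Grundy values.
coin game: Grundy value = 15. Running XOR: 0 XOR 15 = 15
take-away game: Grundy value = 9. Running XOR: 15 XOR 9 = 6
subtraction game: Grundy value = 15. Running XOR: 6 XOR 15 = 9
Kayles strip: Grundy value = 7. Running XOR: 9 XOR 7 = 14
octal game heap: Grundy value = 36. Running XOR: 14 XOR 36 = 42
Nim pile: Grundy value = 28. Running XOR: 42 XOR 28 = 54
The combined Grundy value is 54.

54


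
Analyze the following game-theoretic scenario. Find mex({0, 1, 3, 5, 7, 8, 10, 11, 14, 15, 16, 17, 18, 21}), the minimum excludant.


Set = {0, 1, 3, 5, 7, 8, 10, 11, 14, 15, 16, 17, 18, 21}
0 is in the set.
1 is in the set.
2 is NOT in the set. This is the mex.
mex = 2

2


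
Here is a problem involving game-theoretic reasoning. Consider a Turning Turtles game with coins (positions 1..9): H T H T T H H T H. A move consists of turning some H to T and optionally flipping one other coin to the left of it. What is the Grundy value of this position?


Coins: H T H T T H H T H
Key fact: a single head at position k behaves exactly like a Nim heap of size k (turning it to T and optionally flipping a coin at j < k corresponds to moving the heap from k to j, or to 0), and heads combine as a disjunctive sum (two heads at the same place would cancel, matching j XOR j = 0). So the Nim-value is the XOR of the 1-indexed positions of the heads.
Face-up positions (1-indexed): [1, 3, 6, 7, 9]
XOR 0 with 1: 0 XOR 1 = 1
XOR 1 with 3: 1 XOR 3 = 2
XOR 2 with 6: 2 XOR 6 = 4
XOR 4 with 7: 4 XOR 7 = 3
XOR 3 with 9: 3 XOR 9 = 10
Nim-value = 10

10


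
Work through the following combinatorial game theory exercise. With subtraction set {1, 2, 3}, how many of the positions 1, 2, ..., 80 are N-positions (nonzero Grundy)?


Subtraction set S = {1, 2, 3}, so G(n) = n mod 4.
G(n) = 0 when n is a multiple of 4.
Multiples of 4 in [1, 80]: 20
N-positions (nonzero Grundy) = 80 - 20 = 60

60


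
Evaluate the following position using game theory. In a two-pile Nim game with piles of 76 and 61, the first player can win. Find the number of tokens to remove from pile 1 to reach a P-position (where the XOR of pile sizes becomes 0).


Piles: 76 and 61
Current XOR: 76 XOR 61 = 113 (non-zero, so this is an N-position).
To make the XOR zero, we need to find a move that balances the piles.
For pile 1 (size 76): target = 76 XOR 113 = 61
We reduce pile 1 from 76 to 61.
Tokens removed: 76 - 61 = 15
Verification: 61 XOR 61 = 0

15


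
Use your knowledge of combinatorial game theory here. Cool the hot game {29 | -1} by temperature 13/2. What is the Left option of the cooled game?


Original game: {29 | -1} (a switch {a | b} with a > b).
Cooling by t (for t below the temperature (a - b)/2 = 15) taxes each move by t: {a | b} cooled by t is {a - t | b + t}.
Cooling amount: t = 13/2
Cooled Left option: 29 - 13/2 = 45/2
Cooled Right option: -1 + 13/2 = 11/2
Cooled game: {45/2 | 11/2}
Left option = 45/2

45/2


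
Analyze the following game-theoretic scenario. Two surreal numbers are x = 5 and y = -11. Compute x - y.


x = 5, y = -11
x - y = 5 - -11 = 16

16


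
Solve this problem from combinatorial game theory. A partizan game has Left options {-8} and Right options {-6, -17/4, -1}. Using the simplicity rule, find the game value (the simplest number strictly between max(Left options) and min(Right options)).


Left options: {-8}, max = -8
Right options: {-6, -17/4, -1}, min = -6
All options are numbers and max(Left) < min(Right), so by the simplicity theorem the value is the simplest (earliest-born) number strictly between -8 and -6.
The only integer strictly between -8 and -6 is -7.
No non-integer in the interval can be simpler: if x is a non-integer in the interval, then floor(x) or ceil(x) also lies in the interval (the interval contains an integer), and both are proper prefixes of x's sign expansion, i.e. born earlier. So the game value is -7.
Game value = -7

-7


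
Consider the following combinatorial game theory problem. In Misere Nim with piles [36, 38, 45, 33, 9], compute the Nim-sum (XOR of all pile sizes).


We need the XOR (exclusive or) of all pile sizes.
After XOR-ing pile 1 (size 36): 0 XOR 36 = 36
After XOR-ing pile 2 (size 38): 36 XOR 38 = 2
After XOR-ing pile 3 (size 45): 2 XOR 45 = 47
After XOR-ing pile 4 (size 33): 47 XOR 33 = 14
After XOR-ing pile 5 (size 9): 14 XOR 9 = 7
The Nim-value of this position is 7.

7


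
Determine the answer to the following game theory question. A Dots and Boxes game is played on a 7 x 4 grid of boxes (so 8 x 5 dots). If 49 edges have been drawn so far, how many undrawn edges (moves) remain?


Grid: 7 x 4 boxes, i.e. 8 rows and 5 columns of dots.
Horizontal edges: (rows + 1) * cols = 8 * 4 = 32
Vertical edges: rows * (cols + 1) = 7 * 5 = 35
Total edges: 32 + 35 = 67
Edges drawn: 49
Remaining: 67 - 49 = 18

18


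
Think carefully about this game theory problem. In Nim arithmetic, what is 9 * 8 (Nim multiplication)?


Nim multiplication is bilinear over XOR: (u XOR v) * w = (u*w) XOR (v*w).
So we split each operand into its bit components and XOR the pairwise Nim products.
9 = 1 + 8 (as XOR of powers of 2).
8 = 8 (as XOR of powers of 2).
Using the standard Nim-product table on single bits:
  2*2 = 3,   2*4 = 8,   2*8 = 12,
  4*4 = 6,   4*8 = 11,  8*8 = 13,
and  1*x = x (identity), k*l = l*k (commutative).
Pairwise Nim products:
  1 * 8 = 8
  8 * 8 = 13
XOR them: 8 XOR 13 = 5.
Result: 9 * 8 = 5 (in Nim).

5


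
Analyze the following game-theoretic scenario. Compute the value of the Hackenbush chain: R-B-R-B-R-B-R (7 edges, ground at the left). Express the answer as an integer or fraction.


Edges (from ground): R-B-R-B-R-B-R
By Berlekamp's sign-expansion rule, a Blue-Red Hackenbush stalk has the value of the surreal number whose sign sequence is the edge sequence with B -> + and R -> -.
Sign sequence: -+-+-+-
Trace the sign expansion in the surreal number tree, starting from 0:
Edge 1: R (sign -) -> bounds (-inf, 0), value = -1
Edge 2: B (sign +) -> bounds (-1, 0), value = -1/2
Edge 3: R (sign -) -> bounds (-1, -1/2), value = -3/4
Edge 4: B (sign +) -> bounds (-3/4, -1/2), value = -5/8
Edge 5: R (sign -) -> bounds (-3/4, -5/8), value = -11/16
Edge 6: B (sign +) -> bounds (-11/16, -5/8), value = -21/32
Edge 7: R (sign -) -> bounds (-11/16, -21/32), value = -43/64
Game value = -43/64

-43/64


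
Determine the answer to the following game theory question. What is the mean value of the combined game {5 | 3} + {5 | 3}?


G1 = {5 | 3}, G2 = {5 | 3}
Each is a switch {a | b} with numbers a > b; its mean value is (a + b)/2, and mean value is additive over game sums: m(G1 + G2) = m(G1) + m(G2).
Mean of G1 = (5 + (3))/2 = 8/2 = 4
Mean of G2 = (5 + (3))/2 = 8/2 = 4
Mean of G1 + G2 = 4 + 4 = 8

8


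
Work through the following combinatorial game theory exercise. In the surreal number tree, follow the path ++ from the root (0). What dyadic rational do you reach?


Sign expansion: ++
Rule: track bounds (lo, hi), initially (-inf, +inf). On '+', the current value becomes lo and we move to the simplest number in (value, hi): value + 1 if hi = +inf, otherwise the midpoint (value + hi)/2. On '-', the current value becomes hi and we move to value - 1 if lo = -inf, otherwise the midpoint (lo + value)/2.
Start at 0.
Step 1: sign = +, move right. Bounds: (0, +inf). Value = 1
Step 2: sign = +, move right. Bounds: (1, +inf). Value = 2
The surreal number with sign expansion ++ is 2.

2


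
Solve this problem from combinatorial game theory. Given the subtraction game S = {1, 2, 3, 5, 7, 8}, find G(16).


The subtraction set is S = {1, 2, 3, 5, 7, 8}.
G(k) = mex{ G(k - s) : s in S, s <= k }. We compute iteratively: G(0) = 0.
G(1) = mex({0}) = 1
G(2) = mex({0, 1}) = 2
G(3) = mex({0, 1, 2}) = 3
G(4) = mex({1, 2, 3}) = 0
G(5) = mex({0, 2, 3}) = 1
G(6) = mex({0, 1, 3}) = 2
G(7) = mex({0, 1, 2}) = 3
G(8) = mex({0, 1, 2, 3}) = 4
G(9) = mex({0, 1, 2, 3, 4}) = 5
G(10) = mex({1, 2, 3, 4, 5}) = 0
G(11) = mex({0, 2, 3, 4, 5}) = 1
G(12) = mex({0, 1, 3, 5}) = 2
G(13) = mex({0, 1, 2, 4}) = 3
G(14) = mex({1, 2, 3, 5}) = 0
G(15) = mex({0, 2, 3, 4}) = 1
G(16) = mex({0, 1, 3, 4, 5}) = 2
Therefore G(16) = 2.

2


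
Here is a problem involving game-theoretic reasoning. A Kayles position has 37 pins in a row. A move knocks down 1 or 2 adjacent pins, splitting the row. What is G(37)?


Kayles: a move removes 1 or 2 adjacent pins from a contiguous row.
Removing pins from a row of k leaves two independent rows (a, b) with a + b = k - 1 (one pin) or a + b = k - 2 (two pins); an end removal gives a = 0.
By Sprague-Grundy, G(k) = mex{ G(a) XOR G(b) } over all these splits. G(0) = 0.
G(1): splits (0,0):0^0=0 -> mex({0}) = 1
G(2): splits (0,1):0^1=1 (0,0):0^0=0 -> mex({0, 1}) = 2
G(3): splits (0,2):0^2=2 (1,1):1^1=0 (0,1):0^1=1 -> mex({0, 1, 2}) = 3
G(4): splits (0,3):0^3=3 (1,2):1^2=3 (0,2):0^2=2 (1,1):1^1=0 -> mex({0, 2, 3}) = 1
G(5): splits (0,4):0^1=1 (1,3):1^3=2 (2,2):2^2=0 (0,3):0^3=3 (1,2):1^2=3 -> mex({0, 1, 2, 3}) = 4
G(6) = mex({0, 1, 2, 4}) = 3
G(7) = mex({0, 1, 3, 4, 5}) = 2
G(8) = mex({0, 2, 3, 5, 6}) = 1
G(9) = mex({0, 1, 2, 3, 6, 7}) = 4
G(10) = mex({0, 1, 3, 4, 5, 7}) = 2
G(11) = mex({0, 1, 2, 3, 4, 5}) = 6
G(12) = mex({0, 1, 2, 3, 5, 6, 7}) = 4
G(13) = mex({0, 2, 3, 4, 6, 7}) = 1
G(14) = mex({0, 1, 4, 5, 6, 7}) = 2
G(15) = mex({0, 1, 2, 3, 4, 5, 6}) = 7
G(16) = mex({0, 2, 3, 5, 6, 7}) = 1
G(17) = mex({0, 1, 2, 3, 5, 6, 7}) = 4
G(18) = mex({0, 1, 2, 4, 5, 6}) = 3
G(19) = mex({0, 1, 3, 4, 5, 7}) = 2
G(20) = mex({0, 2, 3, 4, 5, 6, 7}) = 1
G(21) = mex({0, 1, 2, 3, 5, 6, 7}) = 4
G(22) = mex({0, 1, 2, 3, 4, 5, 7}) = 6
G(23) = mex({0, 1, 2, 3, 4, 5, 6}) = 7
G(24) = mex({0, 1, 2, 3, 5, 6, 7}) = 4
G(25) = mex({0, 2, 3, 4, 6, 7}) = 1
G(26) = mex({0, 1, 3, 4, 5, 6, 7}) = 2
G(27) = mex({0, 1, 2, 3, 4, 5, 6, 7}) = 8
G(28) = mex({0, 1, 2, 3, 4, 6, 7, 8}) = 5
G(29) = mex({0, 1, 2, 3, 5, 6, 7, 8, 9}) = 4
G(30) = mex({0, 1, 2, 3, 4, 5, 6, 9, 10}) = 7
G(31) = mex({0, 1, 3, 4, 5, 7, 10, 11}) = 2
G(32) = mex({0, 2, 3, 4, 5, 6, 7, 9, 11}) = 1
G(33) = mex({0, 1, 2, 3, 4, 5, 6, 7, 9, 12}) = 8
G(34) = mex({0, 1, 2, 3, 4, 5, 7, 8, 11, 12}) = 6
G(35) = mex({0, 1, 2, 3, 4, 5, 6, 8, 9, 10, 11}) = 7
G(36) = mex({0, 1, 2, 3, 5, 6, 7, 9, 10}) = 4
G(37) = mex({0, 2, 3, 4, 6, 7, 9, 10, 11, 12}) = 1
Therefore G(37) = 1.

1


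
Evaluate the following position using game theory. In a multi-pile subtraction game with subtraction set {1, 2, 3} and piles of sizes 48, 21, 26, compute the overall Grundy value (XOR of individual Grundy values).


Subtraction set: {1, 2, 3}
For this subtraction set, G(n) = n mod 4 (period = max + 1 = 4).
Pile 1 (size 48): G(48) = 48 mod 4 = 0
Pile 2 (size 21): G(21) = 21 mod 4 = 1
Pile 3 (size 26): G(26) = 26 mod 4 = 2
Total Grundy value = XOR of all: 0 XOR 1 XOR 2 = 3

3


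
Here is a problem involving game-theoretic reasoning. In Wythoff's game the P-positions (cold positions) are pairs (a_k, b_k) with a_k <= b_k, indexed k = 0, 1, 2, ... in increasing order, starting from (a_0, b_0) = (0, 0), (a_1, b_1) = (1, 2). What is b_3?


By Wythoff's theorem, a_k = floor(k * phi) and b_k = floor(k * phi^2) = a_k + k, where phi = (1 + sqrt(5))/2 is the golden ratio.
phi = (1 + sqrt(5))/2 = 1.618034
phi^2 = phi + 1 = 2.618034
k = 3
k * phi^2 = 3 * 2.618034 = 7.854102
b_3 = floor(k * phi^2) = 7 (check: a_3 + k = 4 + 3 = 7)

7


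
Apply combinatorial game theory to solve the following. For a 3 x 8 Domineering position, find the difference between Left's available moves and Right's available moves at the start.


Board is 3 x 8 (rows x cols).
Left (vertical) placements: (rows-1) * cols = 2 * 8 = 16
Right (horizontal) placements: rows * (cols-1) = 3 * 7 = 21
Advantage = Left - Right = 16 - 21 = -5

-5


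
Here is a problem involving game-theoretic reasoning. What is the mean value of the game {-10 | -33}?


Game = {-10 | -33}, a switch {a | b} with numbers a > b.
Its thermograph has left wall a - t and right wall b + t, which meet at t = (a - b)/2, where both equal (a + b)/2. So the mast (mean value) is at (a + b)/2.
Mean = (-10 + (-33))/2 = -43/2 = -43/2

-43/2


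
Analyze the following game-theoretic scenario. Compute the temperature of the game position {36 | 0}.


The game is {36 | 0}, a switch {a | b} with numbers a > b.
Cooling {a | b} by t gives {a - t | b + t}, which stops being hot when a - t = b + t, i.e. at t = (a - b)/2. So the temperature of a switch is (a - b)/2.
Temperature = (Left option - Right option) / 2
= (36 - (0)) / 2
= 36 / 2
= 18

18


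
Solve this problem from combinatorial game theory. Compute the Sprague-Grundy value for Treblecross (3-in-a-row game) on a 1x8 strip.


Treblecross: place X on empty cells; 3-in-a-row wins.
Playing within two cells of an existing X lets the opponent win at once, so sensible play treats the cells i-2..i+2 around each X as dead. The player left with no safe cell loses, so this is a normal-play take-away game on strips of safe cells.
Placing X at cell i (0-indexed) of a strip of k safe cells leaves independent strips of sizes max(0, i-2) and max(0, k-i-3). Hence G(k) = mex{ G(max(0,i-2)) XOR G(max(0,k-i-3)) : 0 <= i < k }, with G(0) = 0.
G(1): splits (0,0):0^0=0 -> mex({0}) = 1
G(2): splits (0,0):0^0=0 -> mex({0}) = 1
G(3): splits (0,0):0^0=0 -> mex({0}) = 1
G(4): splits (0,1):0^1=1 (0,0):0^0=0 -> mex({0, 1}) = 2
G(5): splits (0,2):0^1=1 (0,1):0^1=1 (0,0):0^0=0 -> mex({0, 1}) = 2
G(6) = mex({1}) = 0
G(7) = mex({0, 1, 2}) = 3
G(8) = mex({0, 1, 2}) = 3
Therefore G(8) = 3.

3


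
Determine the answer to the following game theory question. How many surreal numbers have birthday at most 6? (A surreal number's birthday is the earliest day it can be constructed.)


Day 0: {|} = 0 is born. Count = 1.
Day n: the number of surreal numbers born by day n is 2^(n+1) - 1.
By day 0: 2^1 - 1 = 1
By day 1: 2^2 - 1 = 3
By day 2: 2^3 - 1 = 7
By day 3: 2^4 - 1 = 15
By day 4: 2^5 - 1 = 31
By day 5: 2^6 - 1 = 63
By day 6: 2^7 - 1 = 127
By day 6: 127 surreal numbers.

127


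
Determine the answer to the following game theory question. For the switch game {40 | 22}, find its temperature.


The game is {40 | 22}, a switch {a | b} with numbers a > b.
Cooling {a | b} by t gives {a - t | b + t}, which stops being hot when a - t = b + t, i.e. at t = (a - b)/2. So the temperature of a switch is (a - b)/2.
Temperature = (Left option - Right option) / 2
= (40 - (22)) / 2
= 18 / 2
= 9

9


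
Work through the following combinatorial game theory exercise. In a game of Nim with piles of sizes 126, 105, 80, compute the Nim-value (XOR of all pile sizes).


We need the XOR (exclusive or) of all pile sizes.
After XOR-ing pile 1 (size 126): 0 XOR 126 = 126
After XOR-ing pile 2 (size 105): 126 XOR 105 = 23
After XOR-ing pile 3 (size 80): 23 XOR 80 = 71
The Nim-value of this position is 71.

71


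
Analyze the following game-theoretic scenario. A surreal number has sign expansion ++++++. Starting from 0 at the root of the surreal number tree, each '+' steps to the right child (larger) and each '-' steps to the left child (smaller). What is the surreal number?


Sign expansion: ++++++
Rule: track bounds (lo, hi), initially (-inf, +inf). On '+', the current value becomes lo and we move to the simplest number in (value, hi): value + 1 if hi = +inf, otherwise the midpoint (value + hi)/2. On '-', the current value becomes hi and we move to value - 1 if lo = -inf, otherwise the midpoint (lo + value)/2.
Start at 0.
Step 1: sign = +, move right. Bounds: (0, +inf). Value = 1
Step 2: sign = +, move right. Bounds: (1, +inf). Value = 2
Step 3: sign = +, move right. Bounds: (2, +inf). Value = 3
Step 4: sign = +, move right. Bounds: (3, +inf). Value = 4
Step 5: sign = +, move right. Bounds: (4, +inf). Value = 5
Step 6: sign = +, move right. Bounds: (5, +inf). Value = 6
The surreal number with sign expansion ++++++ is 6.

6


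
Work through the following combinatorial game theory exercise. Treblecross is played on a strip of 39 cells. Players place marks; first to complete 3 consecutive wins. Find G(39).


Treblecross: place X on empty cells; 3-in-a-row wins.
Playing within two cells of an existing X lets the opponent win at once, so sensible play treats the cells i-2..i+2 around each X as dead. The player left with no safe cell loses, so this is a normal-play take-away game on strips of safe cells.
Placing X at cell i (0-indexed) of a strip of k safe cells leaves independent strips of sizes max(0, i-2) and max(0, k-i-3). Hence G(k) = mex{ G(max(0,i-2)) XOR G(max(0,k-i-3)) : 0 <= i < k }, with G(0) = 0.
G(1): splits (0,0):0^0=0 -> mex({0}) = 1
G(2): splits (0,0):0^0=0 -> mex({0}) = 1
G(3): splits (0,0):0^0=0 -> mex({0}) = 1
G(4): splits (0,1):0^1=1 (0,0):0^0=0 -> mex({0, 1}) = 2
G(5): splits (0,2):0^1=1 (0,1):0^1=1 (0,0):0^0=0 -> mex({0, 1}) = 2
G(6) = mex({1}) = 0
G(7) = mex({0, 1, 2}) = 3
G(8) = mex({0, 1, 2}) = 3
G(9) = mex({0, 2}) = 1
G(10) = mex({0, 2, 3}) = 1
G(11) = mex({0, 3}) = 1
G(12) = mex({1, 3}) = 0
G(13) = mex({0, 1, 2, 3}) = 4
G(14) = mex({0, 1, 2}) = 3
G(15) = mex({0, 1, 2}) = 3
G(16) = mex({0, 1, 2, 4}) = 3
G(17) = mex({0, 1, 3, 4}) = 2
G(18) = mex({0, 1, 3, 4}) = 2
G(19) = mex({0, 1, 3, 5}) = 2
G(20) = mex({0, 1, 2, 3, 5}) = 4
G(21) = mex({0, 1, 2, 3, 5}) = 4
G(22) = mex({1, 2, 6}) = 0
G(23) = mex({0, 1, 2, 3, 4, 6}) = 5
G(24) = mex({0, 1, 2, 3, 4}) = 5
G(25) = mex({0, 1, 3, 4, 7}) = 2
G(26) = mex({0, 1, 3, 4, 5, 7}) = 2
G(27) = mex({0, 1, 3, 5}) = 2
G(28) = mex({0, 1, 2, 5}) = 3
G(29) = mex({0, 1, 2, 4, 5, 6}) = 3
G(30) = mex({1, 2, 4, 6}) = 0
G(31) = mex({0, 1, 2, 3, 4, 6}) = 5
G(32) = mex({1, 2, 3, 4, 7}) = 0
G(33) = mex({0, 3, 7}) = 1
G(34) = mex({0, 2, 3, 5, 7}) = 1
G(35) = mex({0, 2, 3, 5, 6}) = 1
G(36) = mex({0, 1, 2, 5, 6}) = 3
G(37) = mex({0, 1, 2, 4, 5, 6}) = 3
G(38) = mex({0, 1, 2, 4}) = 3
G(39) = mex({0, 1, 2, 3, 4, 7}) = 5
Therefore G(39) = 5.

5


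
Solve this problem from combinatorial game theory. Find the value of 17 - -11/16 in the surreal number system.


x = 17, y = -11/16
Converting to common denominator: 16
x = 272/16, y = -11/16
x - y = 17 - -11/16 = 283/16

283/16


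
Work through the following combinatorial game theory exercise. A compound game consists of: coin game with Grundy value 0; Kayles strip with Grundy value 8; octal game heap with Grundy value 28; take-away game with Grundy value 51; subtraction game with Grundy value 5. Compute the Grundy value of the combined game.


By the Sprague-Grundy theorem, the Grundy value of a sum of games is the XOR of individual Grundy values.
coin game: Grundy value = 0. Running XOR: 0 XOR 0 = 0
Kayles strip: Grundy value = 8. Running XOR: 0 XOR 8 = 8
octal game heap: Grundy value = 28. Running XOR: 8 XOR 28 = 20
take-away game: Grundy value = 51. Running XOR: 20 XOR 51 = 39
subtraction game: Grundy value = 5. Running XOR: 39 XOR 5 = 34
The combined Grundy value is 34.

34


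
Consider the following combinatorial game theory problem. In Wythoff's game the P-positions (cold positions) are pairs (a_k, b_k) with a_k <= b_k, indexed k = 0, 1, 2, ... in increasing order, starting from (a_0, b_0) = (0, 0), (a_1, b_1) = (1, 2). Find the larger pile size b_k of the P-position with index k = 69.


By Wythoff's theorem, a_k = floor(k * phi) and b_k = floor(k * phi^2) = a_k + k, where phi = (1 + sqrt(5))/2 is the golden ratio.
phi = (1 + sqrt(5))/2 = 1.618034
phi^2 = phi + 1 = 2.618034
k = 69
k * phi^2 = 69 * 2.618034 = 180.644345
b_69 = floor(k * phi^2) = 180 (check: a_69 + k = 111 + 69 = 180)

180


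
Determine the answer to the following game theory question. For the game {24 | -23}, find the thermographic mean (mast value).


Game = {24 | -23}, a switch {a | b} with numbers a > b.
Its thermograph has left wall a - t and right wall b + t, which meet at t = (a - b)/2, where both equal (a + b)/2. So the mast (mean value) is at (a + b)/2.
Mean = (24 + (-23))/2 = 1/2 = 1/2

1/2


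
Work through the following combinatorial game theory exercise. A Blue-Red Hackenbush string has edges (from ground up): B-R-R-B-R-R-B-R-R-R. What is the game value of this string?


Edges (from ground): B-R-R-B-R-R-B-R-R-R
By Berlekamp's sign-expansion rule, a Blue-Red Hackenbush stalk has the value of the surreal number whose sign sequence is the edge sequence with B -> + and R -> -.
Sign sequence: +--+--+---
Trace the sign expansion in the surreal number tree, starting from 0:
Edge 1: B (sign +) -> bounds (0, +inf), value = 1
Edge 2: R (sign -) -> bounds (0, 1), value = 1/2
Edge 3: R (sign -) -> bounds (0, 1/2), value = 1/4
Edge 4: B (sign +) -> bounds (1/4, 1/2), value = 3/8
Edge 5: R (sign -) -> bounds (1/4, 3/8), value = 5/16
Edge 6: R (sign -) -> bounds (1/4, 5/16), value = 9/32
Edge 7: B (sign +) -> bounds (9/32, 5/16), value = 19/64
Edge 8: R (sign -) -> bounds (9/32, 19/64), value = 37/128
Edge 9: R (sign -) -> bounds (9/32, 37/128), value = 73/256
Edge 10: R (sign -) -> bounds (9/32, 73/256), value = 145/512
Game value = 145/512

145/512


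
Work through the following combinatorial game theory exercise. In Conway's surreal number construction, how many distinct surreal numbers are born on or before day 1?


Day 0: {|} = 0 is born. Count = 1.
Day n: the number of surreal numbers born by day n is 2^(n+1) - 1.
By day 0: 2^1 - 1 = 1
By day 1: 2^2 - 1 = 3
By day 1: 3 surreal numbers.

3


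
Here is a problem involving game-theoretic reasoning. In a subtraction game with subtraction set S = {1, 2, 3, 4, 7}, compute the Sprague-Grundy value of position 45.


The subtraction set is S = {1, 2, 3, 4, 7}.
G(k) = mex{ G(k - s) : s in S, s <= k }. We compute iteratively: G(0) = 0.
G(1) = mex({0}) = 1
G(2) = mex({0, 1}) = 2
G(3) = mex({0, 1, 2}) = 3
G(4) = mex({0, 1, 2, 3}) = 4
G(5) = mex({1, 2, 3, 4}) = 0
G(6) = mex({0, 2, 3, 4}) = 1
G(7) = mex({0, 1, 3, 4}) = 2
G(8) = mex({0, 1, 2, 4}) = 3
G(9) = mex({0, 1, 2, 3}) = 4
G(10) = mex({1, 2, 3, 4}) = 0
G(11) = mex({0, 2, 3, 4}) = 1
Observe that G(5)..G(11) = 0, 1, 2, 3, 4, 0, 1 repeats G(0)..G(6) = 0, 1, 2, 3, 4, 0, 1.
For k >= max(S) = 7, G(k) is determined by the previous 7 values G(k-7)..G(k-1); a window of 7 consecutive values has recurred shifted by 5, so by induction G(k + 5) = G(k) for all k >= 0: the sequence is periodic from the start with period 5.
One period: G(0..4) = 0, 1, 2, 3, 4.
45 mod 5 = 0, so G(45) = G(0) = 0.

0


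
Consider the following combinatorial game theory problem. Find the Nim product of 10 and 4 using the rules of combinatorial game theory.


Nim multiplication is bilinear over XOR: (u XOR v) * w = (u*w) XOR (v*w).
So we split each operand into its bit components and XOR the pairwise Nim products.
10 = 2 + 8 (as XOR of powers of 2).
4 = 4 (as XOR of powers of 2).
Using the standard Nim-product table on single bits:
  2*2 = 3,   2*4 = 8,   2*8 = 12,
  4*4 = 6,   4*8 = 11,  8*8 = 13,
and  1*x = x (identity), k*l = l*k (commutative).
Pairwise Nim products:
  2 * 4 = 8
  8 * 4 = 11
XOR them: 8 XOR 11 = 3.
Result: 10 * 4 = 3 (in Nim).

3


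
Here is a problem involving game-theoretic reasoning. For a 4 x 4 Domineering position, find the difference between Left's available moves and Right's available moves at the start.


Board is 4 x 4 (rows x cols).
Left (vertical) placements: (rows-1) * cols = 3 * 4 = 12
Right (horizontal) placements: rows * (cols-1) = 4 * 3 = 12
Advantage = Left - Right = 12 - 12 = 0

0


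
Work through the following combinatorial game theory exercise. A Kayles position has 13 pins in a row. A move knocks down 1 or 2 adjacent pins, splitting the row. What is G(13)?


Kayles: a move removes 1 or 2 adjacent pins from a contiguous row.
Removing pins from a row of k leaves two independent rows (a, b) with a + b = k - 1 (one pin) or a + b = k - 2 (two pins); an end removal gives a = 0.
By Sprague-Grundy, G(k) = mex{ G(a) XOR G(b) } over all these splits. G(0) = 0.
G(1): splits (0,0):0^0=0 -> mex({0}) = 1
G(2): splits (0,1):0^1=1 (0,0):0^0=0 -> mex({0, 1}) = 2
G(3): splits (0,2):0^2=2 (1,1):1^1=0 (0,1):0^1=1 -> mex({0, 1, 2}) = 3
G(4): splits (0,3):0^3=3 (1,2):1^2=3 (0,2):0^2=2 (1,1):1^1=0 -> mex({0, 2, 3}) = 1
G(5): splits (0,4):0^1=1 (1,3):1^3=2 (2,2):2^2=0 (0,3):0^3=3 (1,2):1^2=3 -> mex({0, 1, 2, 3}) = 4
G(6) = mex({0, 1, 2, 4}) = 3
G(7) = mex({0, 1, 3, 4, 5}) = 2
G(8) = mex({0, 2, 3, 5, 6}) = 1
G(9) = mex({0, 1, 2, 3, 6, 7}) = 4
G(10) = mex({0, 1, 3, 4, 5, 7}) = 2
G(11) = mex({0, 1, 2, 3, 4, 5}) = 6
G(12) = mex({0, 1, 2, 3, 5, 6, 7}) = 4
G(13) = mex({0, 2, 3, 4, 6, 7}) = 1
Therefore G(13) = 1.

1


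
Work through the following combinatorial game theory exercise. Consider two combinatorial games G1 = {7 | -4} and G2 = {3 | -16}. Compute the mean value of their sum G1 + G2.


G1 = {7 | -4}, G2 = {3 | -16}
Each is a switch {a | b} with numbers a > b; its mean value is (a + b)/2, and mean value is additive over game sums: m(G1 + G2) = m(G1) + m(G2).
Mean of G1 = (7 + (-4))/2 = 3/2 = 3/2
Mean of G2 = (3 + (-16))/2 = -13/2 = -13/2
Mean of G1 + G2 = 3/2 + -13/2 = -5

-5
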